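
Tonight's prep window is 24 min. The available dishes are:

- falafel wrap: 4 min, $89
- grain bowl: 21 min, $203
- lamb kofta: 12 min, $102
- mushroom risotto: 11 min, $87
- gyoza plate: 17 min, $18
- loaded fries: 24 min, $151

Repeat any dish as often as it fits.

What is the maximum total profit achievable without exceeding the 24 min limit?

6×falafel wrap uses 24 of the 24 min and totals 534.

534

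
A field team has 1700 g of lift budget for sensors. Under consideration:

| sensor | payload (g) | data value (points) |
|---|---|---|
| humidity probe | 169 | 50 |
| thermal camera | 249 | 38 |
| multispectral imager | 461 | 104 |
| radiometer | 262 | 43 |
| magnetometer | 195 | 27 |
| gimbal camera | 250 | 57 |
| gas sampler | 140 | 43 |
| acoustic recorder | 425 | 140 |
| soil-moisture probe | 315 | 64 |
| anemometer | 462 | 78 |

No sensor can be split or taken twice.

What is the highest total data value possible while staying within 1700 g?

432

Humidity probe + thermal camera + multispectral imager + gimbal camera + gas sampler + acoustic recorder uses 1694 of the 1700 g and totals 432.
Every other selection either busts 1700 g or fails to beat 432.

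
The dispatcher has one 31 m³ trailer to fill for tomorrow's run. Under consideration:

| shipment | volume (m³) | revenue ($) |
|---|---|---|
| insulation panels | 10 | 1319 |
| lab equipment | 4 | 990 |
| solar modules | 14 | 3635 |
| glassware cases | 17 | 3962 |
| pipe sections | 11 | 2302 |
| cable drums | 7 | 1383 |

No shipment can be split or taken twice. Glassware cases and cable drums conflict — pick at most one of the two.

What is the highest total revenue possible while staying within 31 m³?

7597

The ratio heuristic lands on lab equipment + solar modules + pipe sections (6927) but leaves 2 m³ idle.
Dropping lab equipment and pipe sections frees 15 m³; slotting in glassware cases (17 m³) lifts the total to 7597 at 31 m³.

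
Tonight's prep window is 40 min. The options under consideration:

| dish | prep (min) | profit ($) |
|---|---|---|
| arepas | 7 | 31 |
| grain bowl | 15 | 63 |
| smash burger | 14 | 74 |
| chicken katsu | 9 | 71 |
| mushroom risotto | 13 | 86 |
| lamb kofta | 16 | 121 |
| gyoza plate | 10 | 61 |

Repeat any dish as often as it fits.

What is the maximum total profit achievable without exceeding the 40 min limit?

299

Greedy by ratio would take 4×chicken katsu: 36 min used, total 284.
Dropping chicken katsu frees 9 min; slotting in mushroom risotto (13 min) lifts the total to 299 at 40 min.
Nothing else within 40 min beats 299.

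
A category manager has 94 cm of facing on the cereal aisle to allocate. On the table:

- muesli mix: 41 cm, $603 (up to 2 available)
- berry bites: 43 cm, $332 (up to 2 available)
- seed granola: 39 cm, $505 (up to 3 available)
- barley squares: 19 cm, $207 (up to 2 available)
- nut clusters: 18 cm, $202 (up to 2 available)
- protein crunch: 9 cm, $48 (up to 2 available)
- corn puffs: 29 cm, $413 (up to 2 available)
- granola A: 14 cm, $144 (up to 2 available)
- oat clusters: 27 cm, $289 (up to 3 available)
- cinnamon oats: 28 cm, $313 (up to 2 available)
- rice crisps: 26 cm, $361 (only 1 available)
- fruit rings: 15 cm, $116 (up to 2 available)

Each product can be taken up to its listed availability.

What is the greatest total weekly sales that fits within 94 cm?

1279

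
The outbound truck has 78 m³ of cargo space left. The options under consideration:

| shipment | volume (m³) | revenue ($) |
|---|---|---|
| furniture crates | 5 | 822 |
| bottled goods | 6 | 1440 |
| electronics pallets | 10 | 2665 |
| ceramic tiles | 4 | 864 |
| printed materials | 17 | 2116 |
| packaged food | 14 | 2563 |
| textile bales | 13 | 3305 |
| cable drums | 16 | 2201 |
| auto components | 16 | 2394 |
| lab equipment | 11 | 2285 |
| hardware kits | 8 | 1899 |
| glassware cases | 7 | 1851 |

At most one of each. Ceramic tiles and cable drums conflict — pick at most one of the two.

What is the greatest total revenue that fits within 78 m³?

The ratio ordering already packs tightly: furniture crates + bottled goods + electronics pallets + ceramic tiles + packaged food + textile bales + lab equipment + hardware kits + glassware cases, 78 m³, 17694.
Next best is bottled goods + electronics pallets + ceramic tiles + packaged food + textile bales + auto components + hardware kits + glassware cases at 16981 (78 m³) — short by 713.

17694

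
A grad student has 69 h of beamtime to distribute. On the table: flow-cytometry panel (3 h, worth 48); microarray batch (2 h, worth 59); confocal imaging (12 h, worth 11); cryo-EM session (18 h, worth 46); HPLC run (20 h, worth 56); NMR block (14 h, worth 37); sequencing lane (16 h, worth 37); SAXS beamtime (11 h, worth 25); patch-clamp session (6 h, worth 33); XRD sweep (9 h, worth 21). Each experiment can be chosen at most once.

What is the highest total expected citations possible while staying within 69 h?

288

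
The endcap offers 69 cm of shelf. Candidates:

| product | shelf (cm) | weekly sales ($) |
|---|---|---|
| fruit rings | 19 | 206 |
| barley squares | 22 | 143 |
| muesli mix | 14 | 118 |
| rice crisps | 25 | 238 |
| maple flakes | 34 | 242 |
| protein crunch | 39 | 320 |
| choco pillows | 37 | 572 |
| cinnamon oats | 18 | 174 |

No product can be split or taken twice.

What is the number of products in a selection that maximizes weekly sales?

Optimal total is 864.
One optimal bundle: muesli mix + choco pillows + cinnamon oats (69 cm).
Any selection reaching 864 contains exactly 3 products.

3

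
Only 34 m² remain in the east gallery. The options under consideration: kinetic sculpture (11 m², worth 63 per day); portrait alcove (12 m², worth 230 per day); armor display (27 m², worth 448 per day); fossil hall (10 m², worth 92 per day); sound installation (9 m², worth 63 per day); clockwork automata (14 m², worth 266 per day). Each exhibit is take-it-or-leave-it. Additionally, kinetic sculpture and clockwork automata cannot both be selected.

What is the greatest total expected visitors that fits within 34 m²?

496

Best packing: portrait alcove + clockwork automata — 26 m², 496 total.
Nothing else feasible within 34 m² beats 496.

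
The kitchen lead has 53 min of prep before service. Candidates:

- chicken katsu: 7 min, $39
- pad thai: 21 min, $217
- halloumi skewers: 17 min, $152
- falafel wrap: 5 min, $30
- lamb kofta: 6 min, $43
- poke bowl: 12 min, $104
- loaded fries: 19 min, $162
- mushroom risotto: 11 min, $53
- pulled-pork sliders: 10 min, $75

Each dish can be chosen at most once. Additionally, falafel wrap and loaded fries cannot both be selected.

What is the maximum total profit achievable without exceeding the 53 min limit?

Taking the top-ratio dishes first gives pad thai + halloumi skewers + poke bowl for 473 (50 min).
Dropping halloumi skewers frees 17 min; slotting in loaded fries (19 min) lifts the total to 483 at 52 min.
The closest alternative, pad thai + halloumi skewers + falafel wrap + pulled-pork sliders, reaches only 474.

483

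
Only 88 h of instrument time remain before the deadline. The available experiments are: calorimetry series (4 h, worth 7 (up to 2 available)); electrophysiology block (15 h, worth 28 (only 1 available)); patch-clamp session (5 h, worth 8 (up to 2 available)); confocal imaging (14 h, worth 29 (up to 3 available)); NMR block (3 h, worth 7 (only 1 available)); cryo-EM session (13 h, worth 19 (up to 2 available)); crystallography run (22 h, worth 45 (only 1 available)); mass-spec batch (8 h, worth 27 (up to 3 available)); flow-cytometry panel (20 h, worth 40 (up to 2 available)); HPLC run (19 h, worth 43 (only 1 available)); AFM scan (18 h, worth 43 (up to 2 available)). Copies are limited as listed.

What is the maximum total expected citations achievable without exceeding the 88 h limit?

225

Greedy by ratio would take calorimetry series + NMR block + 3×mass-spec batch + HPLC run + 2×AFM scan: 86 h used, total 224.
The 4 h tied up in calorimetry series is better spent on patch-clamp session — total rises to 225 (87 h).
Nothing else within 88 h beats 225.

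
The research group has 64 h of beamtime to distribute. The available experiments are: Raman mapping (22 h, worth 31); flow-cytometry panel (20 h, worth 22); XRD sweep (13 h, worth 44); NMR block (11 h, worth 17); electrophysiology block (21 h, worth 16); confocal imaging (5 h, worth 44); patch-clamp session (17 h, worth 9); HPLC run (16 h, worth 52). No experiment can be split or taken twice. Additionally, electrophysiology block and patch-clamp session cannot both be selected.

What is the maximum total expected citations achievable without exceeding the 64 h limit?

171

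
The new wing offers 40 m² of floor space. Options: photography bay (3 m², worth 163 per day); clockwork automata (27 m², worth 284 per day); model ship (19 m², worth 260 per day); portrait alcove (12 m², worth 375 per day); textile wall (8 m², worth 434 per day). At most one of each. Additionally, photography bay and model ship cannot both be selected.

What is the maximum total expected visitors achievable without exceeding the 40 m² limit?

1069

A density-first pass picks photography bay + portrait alcove + textile wall — 972 at 23 m².
The 3 m² tied up in photography bay is better spent on model ship — total rises to 1069 (39 m²).
Nothing else feasible within 40 m² beats 1069.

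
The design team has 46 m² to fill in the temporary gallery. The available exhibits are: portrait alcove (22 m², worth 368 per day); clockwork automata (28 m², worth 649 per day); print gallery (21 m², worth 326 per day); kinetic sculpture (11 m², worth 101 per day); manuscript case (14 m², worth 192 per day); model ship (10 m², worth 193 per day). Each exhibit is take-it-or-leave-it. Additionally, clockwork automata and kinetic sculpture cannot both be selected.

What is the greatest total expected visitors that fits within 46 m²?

By expected visitors per m²: clockwork automata 23.18, model ship 19.30, portrait alcove 16.73, print gallery 15.52 lead.
Taking clockwork automata + model ship: 38 m² used, 842 in expected visitors.
The closest alternative, clockwork automata + manuscript case, reaches only 841.

842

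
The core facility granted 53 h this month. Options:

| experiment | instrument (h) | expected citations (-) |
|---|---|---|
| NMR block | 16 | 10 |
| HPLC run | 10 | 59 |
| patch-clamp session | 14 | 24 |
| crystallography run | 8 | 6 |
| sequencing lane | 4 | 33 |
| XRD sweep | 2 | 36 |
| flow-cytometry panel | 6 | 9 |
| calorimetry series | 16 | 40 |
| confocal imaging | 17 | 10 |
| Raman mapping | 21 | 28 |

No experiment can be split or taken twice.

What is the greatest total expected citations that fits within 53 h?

By expected citations per h: XRD sweep 18.00, sequencing lane 8.25, HPLC run 5.90 lead.
Best packing: HPLC run + patch-clamp session + sequencing lane + XRD sweep + flow-cytometry panel + calorimetry series — 52 h, 201 total.

201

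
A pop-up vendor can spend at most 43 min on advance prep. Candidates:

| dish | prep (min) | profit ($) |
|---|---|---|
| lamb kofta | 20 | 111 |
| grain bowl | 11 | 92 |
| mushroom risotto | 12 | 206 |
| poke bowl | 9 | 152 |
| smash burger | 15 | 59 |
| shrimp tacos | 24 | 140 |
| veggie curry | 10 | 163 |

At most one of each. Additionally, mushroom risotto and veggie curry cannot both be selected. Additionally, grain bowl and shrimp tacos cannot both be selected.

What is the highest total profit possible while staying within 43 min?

469

By profit per min: mushroom risotto 17.17, poke bowl 16.89, veggie curry 16.30 lead.
Lamb kofta + mushroom risotto + poke bowl uses 41 of the 43 min and totals 469.
No other feasible combination exceeds 469.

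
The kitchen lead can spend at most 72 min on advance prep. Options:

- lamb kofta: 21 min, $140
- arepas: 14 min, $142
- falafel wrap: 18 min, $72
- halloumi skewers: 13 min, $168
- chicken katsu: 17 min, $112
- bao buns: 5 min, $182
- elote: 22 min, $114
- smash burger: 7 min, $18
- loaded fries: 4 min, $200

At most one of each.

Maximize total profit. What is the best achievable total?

Density check — loaded fries 50.00, bao buns 36.40, halloumi skewers 12.92 are the best per min.
Taking the top-ratio dishes first gives lamb kofta + arepas + halloumi skewers + bao buns + smash burger + loaded fries for 850 (64 min).
The 28 min tied up in lamb kofta and smash burger is better spent on falafel wrap + chicken katsu — total rises to 876 (71 min).
Runner-up lamb kofta + arepas + halloumi skewers + bao buns + smash burger + loaded fries tops out at 850.

876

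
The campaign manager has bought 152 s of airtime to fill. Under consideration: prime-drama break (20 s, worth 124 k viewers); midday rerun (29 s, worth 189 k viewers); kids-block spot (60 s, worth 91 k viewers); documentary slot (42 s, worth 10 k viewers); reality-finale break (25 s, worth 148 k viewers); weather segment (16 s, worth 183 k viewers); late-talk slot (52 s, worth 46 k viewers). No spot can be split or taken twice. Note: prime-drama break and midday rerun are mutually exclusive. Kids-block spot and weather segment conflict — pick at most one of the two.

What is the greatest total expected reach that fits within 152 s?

Density check — weather segment 11.44, midday rerun 6.52, prime-drama break 6.20, reality-finale break 5.92 are the best per s.
Midday rerun + reality-finale break + weather segment + late-talk slot uses 122 of the 152 s and totals 566.
Every other selection either busts 152 s or breaks a pairing rule or fails to beat 566.

566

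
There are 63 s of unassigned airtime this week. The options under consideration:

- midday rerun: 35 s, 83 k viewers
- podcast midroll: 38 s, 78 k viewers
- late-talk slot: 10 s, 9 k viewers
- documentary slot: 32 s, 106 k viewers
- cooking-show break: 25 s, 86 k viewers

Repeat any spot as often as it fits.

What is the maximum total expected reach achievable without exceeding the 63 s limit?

192

A density-first pass picks late-talk slot + 2×cooking-show break — 181 at 60 s.
The 35 s tied up in late-talk slot and cooking-show break is better spent on documentary slot — total rises to 192 (57 s).
Every other selection either busts 63 s or fails to beat 192.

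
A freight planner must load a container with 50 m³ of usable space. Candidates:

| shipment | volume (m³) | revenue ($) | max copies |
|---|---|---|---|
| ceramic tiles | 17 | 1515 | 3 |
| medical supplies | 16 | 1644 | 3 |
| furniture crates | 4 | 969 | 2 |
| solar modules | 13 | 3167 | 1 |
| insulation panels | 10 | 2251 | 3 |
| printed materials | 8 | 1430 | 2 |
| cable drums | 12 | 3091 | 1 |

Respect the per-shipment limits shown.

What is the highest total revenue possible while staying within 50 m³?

11782

Filling by ratio: 2×furniture crates + solar modules + insulation panels + cable drums for 10447, with 7 m³ left unused.
The 13 m³ tied up in solar modules is better spent on 2×insulation panels — total rises to 11782 (50 m³).
That's the maximum — no swap from here does better than 11782.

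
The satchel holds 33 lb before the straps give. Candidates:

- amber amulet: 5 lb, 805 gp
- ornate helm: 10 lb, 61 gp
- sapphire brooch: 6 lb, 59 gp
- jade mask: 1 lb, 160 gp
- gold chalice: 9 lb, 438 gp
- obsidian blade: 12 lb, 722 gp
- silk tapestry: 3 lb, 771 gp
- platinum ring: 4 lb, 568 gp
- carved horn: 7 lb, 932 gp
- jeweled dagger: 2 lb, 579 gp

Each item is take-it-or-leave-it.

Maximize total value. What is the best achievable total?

Density check — jeweled dagger 289.50, silk tapestry 257.00, amber amulet 161.00, jade mask 160.00 are the best per lb.
The ratio heuristic lands on amber amulet + jade mask + gold chalice + silk tapestry + platinum ring + carved horn + jeweled dagger (4253) but leaves 2 lb idle.
Dropping jade mask and gold chalice frees 10 lb; slotting in obsidian blade (12 lb) lifts the total to 4377 at 33 lb.

4377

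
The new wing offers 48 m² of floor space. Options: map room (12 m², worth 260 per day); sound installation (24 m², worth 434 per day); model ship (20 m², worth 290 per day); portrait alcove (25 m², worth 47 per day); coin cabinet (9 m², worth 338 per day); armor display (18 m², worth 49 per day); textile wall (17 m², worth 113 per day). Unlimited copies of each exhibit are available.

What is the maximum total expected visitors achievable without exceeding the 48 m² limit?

1690

Ranking by ratio (expected visitors/m²): coin cabinet 37.56, map room 21.67, sound installation 18.08, model ship 14.50.
5×coin cabinet uses 45 of the 48 m² and totals 1690.
That's the maximum — no swap from here does better than 1690.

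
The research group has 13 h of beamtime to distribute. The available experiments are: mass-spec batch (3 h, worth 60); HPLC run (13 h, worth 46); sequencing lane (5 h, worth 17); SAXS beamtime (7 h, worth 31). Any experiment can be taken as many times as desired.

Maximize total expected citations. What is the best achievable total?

Taking 4×mass-spec batch: 12 h used, 240 in expected citations.

240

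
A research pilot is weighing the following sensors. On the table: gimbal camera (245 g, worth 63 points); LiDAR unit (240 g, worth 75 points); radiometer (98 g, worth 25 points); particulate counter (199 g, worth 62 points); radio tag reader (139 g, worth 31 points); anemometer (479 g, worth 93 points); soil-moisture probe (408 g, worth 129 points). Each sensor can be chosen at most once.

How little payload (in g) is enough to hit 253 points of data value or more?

847

Look for the lowest-payload combination reaching 253.
Taking LiDAR unit + particulate counter + soil-moisture probe gives 266 (≥ 253) for 847 g.
No combination under 847 g hits 253.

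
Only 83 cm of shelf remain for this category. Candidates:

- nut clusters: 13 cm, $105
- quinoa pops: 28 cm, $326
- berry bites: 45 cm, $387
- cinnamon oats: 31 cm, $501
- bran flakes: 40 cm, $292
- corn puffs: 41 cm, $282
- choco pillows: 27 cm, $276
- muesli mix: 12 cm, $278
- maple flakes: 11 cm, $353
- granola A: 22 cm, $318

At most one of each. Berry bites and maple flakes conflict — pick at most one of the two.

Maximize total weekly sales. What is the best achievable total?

1458

Density check — maple flakes 32.09, muesli mix 23.17, cinnamon oats 16.16, granola A 14.45 are the best per cm.
Filling by ratio: cinnamon oats + muesli mix + maple flakes + granola A for 1450, with 7 cm left unused.
Dropping granola A frees 22 cm; slotting in quinoa pops (28 cm) lifts the total to 1458 at 82 cm.
No other feasible combination exceeds 1458.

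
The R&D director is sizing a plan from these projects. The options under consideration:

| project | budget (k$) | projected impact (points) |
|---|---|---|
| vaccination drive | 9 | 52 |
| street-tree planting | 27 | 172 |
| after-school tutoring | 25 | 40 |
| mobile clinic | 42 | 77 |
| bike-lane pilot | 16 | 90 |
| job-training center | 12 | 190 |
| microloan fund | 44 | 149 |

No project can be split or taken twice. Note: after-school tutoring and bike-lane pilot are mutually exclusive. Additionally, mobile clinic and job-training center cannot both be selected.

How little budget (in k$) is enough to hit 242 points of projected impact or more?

21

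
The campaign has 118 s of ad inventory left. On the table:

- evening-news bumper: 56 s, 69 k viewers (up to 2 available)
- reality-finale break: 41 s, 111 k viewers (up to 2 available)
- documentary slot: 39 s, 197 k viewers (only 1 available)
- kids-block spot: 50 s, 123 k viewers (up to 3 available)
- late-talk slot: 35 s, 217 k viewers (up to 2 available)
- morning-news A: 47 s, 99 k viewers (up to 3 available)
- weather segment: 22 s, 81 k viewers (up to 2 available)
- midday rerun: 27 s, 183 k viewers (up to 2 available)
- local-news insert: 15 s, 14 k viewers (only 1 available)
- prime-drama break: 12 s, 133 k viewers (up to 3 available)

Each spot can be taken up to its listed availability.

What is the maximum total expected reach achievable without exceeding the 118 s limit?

849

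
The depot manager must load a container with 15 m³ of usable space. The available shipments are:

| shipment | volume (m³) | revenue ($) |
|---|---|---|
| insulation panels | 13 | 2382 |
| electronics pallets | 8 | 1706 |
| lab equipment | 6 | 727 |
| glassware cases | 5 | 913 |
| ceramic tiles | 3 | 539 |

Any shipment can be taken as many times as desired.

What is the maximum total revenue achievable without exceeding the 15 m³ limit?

2784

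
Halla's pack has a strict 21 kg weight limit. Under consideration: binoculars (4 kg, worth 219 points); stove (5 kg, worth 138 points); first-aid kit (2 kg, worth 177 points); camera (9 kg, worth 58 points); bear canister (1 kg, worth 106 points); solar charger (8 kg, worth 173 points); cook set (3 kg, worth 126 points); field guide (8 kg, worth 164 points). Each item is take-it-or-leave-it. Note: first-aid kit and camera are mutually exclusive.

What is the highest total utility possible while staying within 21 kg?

813

By utility per kg: bear canister 106.00, first-aid kit 88.50, binoculars 54.75, cook set 42.00 lead.
Filling by ratio: binoculars + stove + first-aid kit + bear canister + cook set for 766, with 6 kg left unused.
Replace cook set with solar charger: the trade gains 47 net, giving 813 at 20 kg.
Every other selection either busts 21 kg or breaks a pairing rule or fails to beat 813.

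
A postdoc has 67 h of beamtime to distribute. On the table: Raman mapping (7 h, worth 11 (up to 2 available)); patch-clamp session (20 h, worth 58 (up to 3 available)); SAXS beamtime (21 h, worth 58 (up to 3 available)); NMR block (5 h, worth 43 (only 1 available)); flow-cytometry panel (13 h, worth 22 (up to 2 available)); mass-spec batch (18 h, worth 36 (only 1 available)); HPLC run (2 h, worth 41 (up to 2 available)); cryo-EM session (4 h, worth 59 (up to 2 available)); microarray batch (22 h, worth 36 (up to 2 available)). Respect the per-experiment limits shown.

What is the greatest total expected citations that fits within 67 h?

370

Density check — HPLC run 20.50, cryo-EM session 14.75, NMR block 8.60 are the best per h.
Best packing: Raman mapping + 2×SAXS beamtime + NMR block + 2×HPLC run + 2×cryo-EM session — 66 h, 370 total.
That's the maximum — no swap from here does better than 370.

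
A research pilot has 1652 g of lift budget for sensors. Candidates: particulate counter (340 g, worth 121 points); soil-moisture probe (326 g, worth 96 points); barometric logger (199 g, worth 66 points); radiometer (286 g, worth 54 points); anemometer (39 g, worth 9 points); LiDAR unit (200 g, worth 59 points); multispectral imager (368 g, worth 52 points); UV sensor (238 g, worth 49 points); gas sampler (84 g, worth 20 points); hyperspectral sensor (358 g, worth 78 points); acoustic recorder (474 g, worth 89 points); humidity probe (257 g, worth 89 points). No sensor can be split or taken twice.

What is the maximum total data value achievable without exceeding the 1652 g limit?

500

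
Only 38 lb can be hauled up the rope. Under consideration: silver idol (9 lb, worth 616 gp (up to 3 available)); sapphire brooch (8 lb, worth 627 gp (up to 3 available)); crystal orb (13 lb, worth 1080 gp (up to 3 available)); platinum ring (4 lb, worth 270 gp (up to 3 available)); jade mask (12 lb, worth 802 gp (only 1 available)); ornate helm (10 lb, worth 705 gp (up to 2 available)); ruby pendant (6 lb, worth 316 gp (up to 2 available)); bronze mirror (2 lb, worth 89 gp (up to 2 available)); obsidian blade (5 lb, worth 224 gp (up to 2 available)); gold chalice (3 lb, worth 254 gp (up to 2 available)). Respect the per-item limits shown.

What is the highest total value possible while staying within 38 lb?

3057

Greedy by ratio would take 2×crystal orb + platinum ring + bronze mirror + 2×gold chalice: 38 lb used, total 3027.
The 8 lb tied up in bronze mirror and 2×gold chalice is better spent on sapphire brooch — total rises to 3057 (38 lb).
Every other selection either busts 38 lb or exceeds an availability limit or fails to beat 3057.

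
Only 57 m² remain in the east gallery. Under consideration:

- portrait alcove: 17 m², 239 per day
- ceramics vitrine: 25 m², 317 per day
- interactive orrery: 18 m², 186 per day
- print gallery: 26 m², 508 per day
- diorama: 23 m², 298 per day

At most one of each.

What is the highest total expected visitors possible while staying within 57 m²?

Taking the top-ratio exhibits first gives portrait alcove + print gallery for 747 (43 m²).
Dropping portrait alcove frees 17 m²; slotting in ceramics vitrine (25 m²) lifts the total to 825 at 51 m².

825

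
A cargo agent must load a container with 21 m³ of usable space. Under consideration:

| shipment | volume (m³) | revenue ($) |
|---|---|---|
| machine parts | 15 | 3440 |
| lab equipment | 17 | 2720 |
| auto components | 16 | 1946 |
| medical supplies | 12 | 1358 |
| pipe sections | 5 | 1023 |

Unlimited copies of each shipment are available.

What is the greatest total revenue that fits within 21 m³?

Best packing: machine parts + pipe sections — 20 m³, 4463 total.
That's the maximum — no swap from here does better than 4463.

4463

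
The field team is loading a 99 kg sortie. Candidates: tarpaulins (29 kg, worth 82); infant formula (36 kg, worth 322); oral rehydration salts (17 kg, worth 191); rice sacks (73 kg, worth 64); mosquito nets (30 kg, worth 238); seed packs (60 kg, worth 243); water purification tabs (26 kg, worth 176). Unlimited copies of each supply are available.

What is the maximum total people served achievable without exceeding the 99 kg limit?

1002

By people served per kg: oral rehydration salts 11.24, infant formula 8.94, mosquito nets 7.93 lead.
Filling by ratio: 5×oral rehydration salts for 955, with 14 kg left unused.
Replace oral rehydration salts with mosquito nets: the trade gains 47 net, giving 1002 at 98 kg.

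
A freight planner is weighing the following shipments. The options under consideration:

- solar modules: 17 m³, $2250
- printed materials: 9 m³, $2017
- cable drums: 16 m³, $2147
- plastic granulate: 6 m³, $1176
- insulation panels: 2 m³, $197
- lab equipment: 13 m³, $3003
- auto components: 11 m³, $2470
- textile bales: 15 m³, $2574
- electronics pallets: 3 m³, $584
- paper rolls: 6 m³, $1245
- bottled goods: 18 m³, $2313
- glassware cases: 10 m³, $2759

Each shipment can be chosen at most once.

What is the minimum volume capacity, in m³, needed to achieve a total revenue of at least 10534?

46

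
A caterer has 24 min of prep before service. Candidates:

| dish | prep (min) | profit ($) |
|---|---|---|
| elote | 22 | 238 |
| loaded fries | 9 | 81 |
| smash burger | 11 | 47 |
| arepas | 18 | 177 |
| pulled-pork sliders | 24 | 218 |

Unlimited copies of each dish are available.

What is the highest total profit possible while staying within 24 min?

Elote uses 22 of the 24 min and totals 238.
No other feasible combination exceeds 238.

238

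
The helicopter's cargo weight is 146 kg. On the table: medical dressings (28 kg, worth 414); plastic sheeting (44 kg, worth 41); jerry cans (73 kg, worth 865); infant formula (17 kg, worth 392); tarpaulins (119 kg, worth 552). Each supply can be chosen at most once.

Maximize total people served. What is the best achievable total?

1671

Best packing: medical dressings + jerry cans + infant formula — 118 kg, 1671 total.
Nothing else within 146 kg beats 1671.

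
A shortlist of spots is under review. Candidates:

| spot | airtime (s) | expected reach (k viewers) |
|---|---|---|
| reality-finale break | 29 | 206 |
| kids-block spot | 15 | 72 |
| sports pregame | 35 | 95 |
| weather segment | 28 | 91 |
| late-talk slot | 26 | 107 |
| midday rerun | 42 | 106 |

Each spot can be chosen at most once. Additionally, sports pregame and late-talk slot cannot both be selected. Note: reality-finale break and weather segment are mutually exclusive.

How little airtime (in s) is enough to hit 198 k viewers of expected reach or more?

Minimise s subject to total expected reach ≥ 198.
Taking reality-finale break gives 206 (≥ 198) for 29 s.
Any bundle with less than 29 s falls short of 198.

29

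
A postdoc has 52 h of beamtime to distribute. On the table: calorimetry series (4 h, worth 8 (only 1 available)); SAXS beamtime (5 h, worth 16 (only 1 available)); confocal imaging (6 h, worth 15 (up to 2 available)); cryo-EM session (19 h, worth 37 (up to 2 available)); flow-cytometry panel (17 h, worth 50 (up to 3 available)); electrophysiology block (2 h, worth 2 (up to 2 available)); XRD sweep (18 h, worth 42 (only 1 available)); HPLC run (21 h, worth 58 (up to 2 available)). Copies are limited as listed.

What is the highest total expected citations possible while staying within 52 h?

Density check — SAXS beamtime 3.20, flow-cytometry panel 2.94, HPLC run 2.76 are the best per h.
The ratio heuristic lands on SAXS beamtime + 2×confocal imaging + 2×flow-cytometry panel (146) but leaves 1 h idle.
The 17 h tied up in SAXS beamtime and 2×confocal imaging is better spent on flow-cytometry panel — total rises to 150 (51 h).

150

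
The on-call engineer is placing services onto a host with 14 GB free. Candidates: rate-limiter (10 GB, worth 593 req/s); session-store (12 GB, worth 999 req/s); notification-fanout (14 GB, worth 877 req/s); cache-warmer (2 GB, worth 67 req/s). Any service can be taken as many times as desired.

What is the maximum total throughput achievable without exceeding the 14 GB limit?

Taking session-store + cache-warmer: 14 GB used, 1066 in throughput.
Every other selection either busts 14 GB or fails to beat 1066.

1066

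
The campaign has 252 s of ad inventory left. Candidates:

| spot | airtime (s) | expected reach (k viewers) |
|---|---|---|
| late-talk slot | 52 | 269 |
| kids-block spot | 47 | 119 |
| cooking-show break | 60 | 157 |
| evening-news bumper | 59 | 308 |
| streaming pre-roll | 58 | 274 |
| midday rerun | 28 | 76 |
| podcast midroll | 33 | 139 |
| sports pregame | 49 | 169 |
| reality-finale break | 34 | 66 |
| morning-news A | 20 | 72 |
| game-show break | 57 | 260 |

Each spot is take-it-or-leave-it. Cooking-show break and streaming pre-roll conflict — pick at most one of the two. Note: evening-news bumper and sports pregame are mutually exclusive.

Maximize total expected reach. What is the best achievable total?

Density check — evening-news bumper 5.22, late-talk slot 5.17, streaming pre-roll 4.72 are the best per s.
Taking late-talk slot + evening-news bumper + streaming pre-roll + morning-news A + game-show break: 246 s used, 1183 in expected reach.
Next best is late-talk slot + evening-news bumper + streaming pre-roll + midday rerun + podcast midroll + morning-news A at 1138 (250 s) — short by 45.

1183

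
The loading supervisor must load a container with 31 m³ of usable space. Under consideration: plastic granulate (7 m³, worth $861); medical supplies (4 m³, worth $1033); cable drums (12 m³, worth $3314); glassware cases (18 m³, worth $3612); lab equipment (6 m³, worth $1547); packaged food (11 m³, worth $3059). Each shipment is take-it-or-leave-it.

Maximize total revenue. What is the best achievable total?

A density-first pass picks medical supplies + cable drums + packaged food — 7406 at 27 m³.
The 4 m³ tied up in medical supplies is better spent on lab equipment — total rises to 7920 (29 m³).
Every other selection either busts 31 m³ or fails to beat 7920.

7920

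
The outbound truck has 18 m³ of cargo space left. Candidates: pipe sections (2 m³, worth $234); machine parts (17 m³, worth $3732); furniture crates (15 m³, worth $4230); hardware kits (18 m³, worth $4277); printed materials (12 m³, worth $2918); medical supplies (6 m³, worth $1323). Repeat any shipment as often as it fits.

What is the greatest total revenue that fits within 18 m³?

4464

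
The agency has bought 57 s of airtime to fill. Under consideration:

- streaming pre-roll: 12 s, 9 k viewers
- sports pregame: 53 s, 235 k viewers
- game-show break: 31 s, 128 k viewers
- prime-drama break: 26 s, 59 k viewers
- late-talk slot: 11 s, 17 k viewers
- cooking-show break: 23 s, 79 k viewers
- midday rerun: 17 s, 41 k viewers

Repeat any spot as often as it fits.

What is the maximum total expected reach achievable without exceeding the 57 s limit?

Taking sports pregame: 53 s used, 235 in expected reach.

235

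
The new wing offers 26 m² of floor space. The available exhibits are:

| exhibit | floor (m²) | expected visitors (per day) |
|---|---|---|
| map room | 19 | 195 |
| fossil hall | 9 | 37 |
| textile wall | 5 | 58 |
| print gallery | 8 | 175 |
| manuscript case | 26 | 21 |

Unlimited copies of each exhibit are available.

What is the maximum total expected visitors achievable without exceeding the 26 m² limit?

Density check — print gallery 21.88, textile wall 11.60, map room 10.26 are the best per m².
Taking 3×print gallery: 24 m² used, 525 in expected visitors.
Every other selection either busts 26 m² or fails to beat 525.

525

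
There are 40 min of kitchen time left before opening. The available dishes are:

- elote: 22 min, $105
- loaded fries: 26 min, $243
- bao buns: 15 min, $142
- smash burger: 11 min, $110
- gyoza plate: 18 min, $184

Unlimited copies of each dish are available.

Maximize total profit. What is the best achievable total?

Taking the top-ratio dishes first gives 2×gyoza plate for 368 (36 min).
The 18 min tied up in gyoza plate is better spent on 2×smash burger — total rises to 404 (40 min).

404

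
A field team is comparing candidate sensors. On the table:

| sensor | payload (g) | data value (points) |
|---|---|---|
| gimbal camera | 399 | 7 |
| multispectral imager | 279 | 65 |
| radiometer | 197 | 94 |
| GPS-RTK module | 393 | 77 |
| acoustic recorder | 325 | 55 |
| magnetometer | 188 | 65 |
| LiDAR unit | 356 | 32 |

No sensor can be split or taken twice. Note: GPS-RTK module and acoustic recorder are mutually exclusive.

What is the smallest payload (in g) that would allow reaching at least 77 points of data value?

Need the lightest bundle worth ≥ 77.
radiometer: 94 data value at 197 g.
No combination under 197 g hits 77.

197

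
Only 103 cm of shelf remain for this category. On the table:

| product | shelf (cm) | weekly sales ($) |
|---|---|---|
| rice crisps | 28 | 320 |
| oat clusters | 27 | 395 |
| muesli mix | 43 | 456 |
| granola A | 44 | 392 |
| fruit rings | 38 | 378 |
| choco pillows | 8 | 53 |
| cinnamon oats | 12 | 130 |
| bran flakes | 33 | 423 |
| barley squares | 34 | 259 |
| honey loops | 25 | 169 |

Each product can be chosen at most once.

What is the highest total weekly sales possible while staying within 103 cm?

The ratio heuristic lands on rice crisps + oat clusters + cinnamon oats + bran flakes (1268) but leaves 3 cm idle.
Dropping rice crisps and cinnamon oats frees 40 cm; slotting in muesli mix (43 cm) lifts the total to 1274 at 103 cm.

1274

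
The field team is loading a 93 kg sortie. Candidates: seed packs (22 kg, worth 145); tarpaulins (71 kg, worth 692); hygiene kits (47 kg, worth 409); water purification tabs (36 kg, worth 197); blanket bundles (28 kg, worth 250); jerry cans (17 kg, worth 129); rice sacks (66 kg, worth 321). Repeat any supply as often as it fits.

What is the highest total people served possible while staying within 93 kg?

837

Density check — tarpaulins 9.75, blanket bundles 8.93, hygiene kits 8.70, jerry cans 7.59 are the best per kg.
Taking the top-ratio supplies first gives tarpaulins + jerry cans for 821 (88 kg).
Dropping jerry cans frees 17 kg; slotting in seed packs (22 kg) lifts the total to 837 at 93 kg.
Nothing else within 93 kg beats 837.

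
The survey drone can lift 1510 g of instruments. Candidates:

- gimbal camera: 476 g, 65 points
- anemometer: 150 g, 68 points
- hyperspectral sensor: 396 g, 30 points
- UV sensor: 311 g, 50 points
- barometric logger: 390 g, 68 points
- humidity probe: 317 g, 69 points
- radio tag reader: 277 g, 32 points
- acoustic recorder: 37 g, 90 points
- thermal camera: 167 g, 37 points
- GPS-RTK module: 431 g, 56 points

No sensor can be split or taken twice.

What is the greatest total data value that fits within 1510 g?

388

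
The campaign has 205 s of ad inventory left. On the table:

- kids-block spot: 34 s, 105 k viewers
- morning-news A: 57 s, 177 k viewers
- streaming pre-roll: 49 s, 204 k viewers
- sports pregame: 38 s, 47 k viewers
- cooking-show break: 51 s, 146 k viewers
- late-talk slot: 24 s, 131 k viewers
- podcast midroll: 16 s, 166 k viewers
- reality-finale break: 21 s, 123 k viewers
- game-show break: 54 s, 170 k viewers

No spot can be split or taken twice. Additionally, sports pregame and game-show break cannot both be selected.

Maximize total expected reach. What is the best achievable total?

906

By expected reach per s: podcast midroll 10.38, reality-finale break 5.86, late-talk slot 5.46 lead.
The ratio heuristic lands on kids-block spot + streaming pre-roll + late-talk slot + podcast midroll + reality-finale break + game-show break (899) but leaves 7 s idle.
The 54 s tied up in game-show break is better spent on morning-news A — total rises to 906 (201 s).
Every other selection either busts 205 s or breaks a pairing rule or fails to beat 906.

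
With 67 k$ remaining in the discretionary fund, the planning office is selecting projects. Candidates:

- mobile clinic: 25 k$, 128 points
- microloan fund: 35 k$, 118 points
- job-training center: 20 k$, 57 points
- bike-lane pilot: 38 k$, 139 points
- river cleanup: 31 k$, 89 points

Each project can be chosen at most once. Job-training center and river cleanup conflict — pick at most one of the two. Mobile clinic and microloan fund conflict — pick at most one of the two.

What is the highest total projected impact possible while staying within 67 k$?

267

Best packing: mobile clinic + bike-lane pilot — 63 k$, 267 total.
Runner-up mobile clinic + river cleanup tops out at 217.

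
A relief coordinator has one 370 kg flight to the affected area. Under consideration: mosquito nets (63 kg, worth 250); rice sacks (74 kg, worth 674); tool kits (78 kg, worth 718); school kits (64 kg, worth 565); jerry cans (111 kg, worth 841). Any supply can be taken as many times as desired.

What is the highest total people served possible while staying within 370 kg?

3370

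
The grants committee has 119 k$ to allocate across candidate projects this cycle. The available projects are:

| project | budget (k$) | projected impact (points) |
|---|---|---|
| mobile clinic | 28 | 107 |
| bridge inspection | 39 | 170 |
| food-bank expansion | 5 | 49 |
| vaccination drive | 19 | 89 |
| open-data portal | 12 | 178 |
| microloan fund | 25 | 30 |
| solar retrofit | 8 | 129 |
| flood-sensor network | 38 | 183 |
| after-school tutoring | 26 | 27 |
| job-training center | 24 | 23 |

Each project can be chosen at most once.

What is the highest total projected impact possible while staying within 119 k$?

749

The ratio heuristic lands on mobile clinic + food-bank expansion + vaccination drive + open-data portal + solar retrofit + flood-sensor network (735) but leaves 9 k$ idle.
Dropping mobile clinic and food-bank expansion frees 33 k$; slotting in bridge inspection (39 k$) lifts the total to 749 at 116 k$.
No other feasible combination exceeds 749.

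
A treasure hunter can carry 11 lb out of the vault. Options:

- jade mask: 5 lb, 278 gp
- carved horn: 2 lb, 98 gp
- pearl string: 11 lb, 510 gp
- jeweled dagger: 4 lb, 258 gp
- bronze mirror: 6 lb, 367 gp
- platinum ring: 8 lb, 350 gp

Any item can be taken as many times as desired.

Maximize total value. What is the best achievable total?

645

Density check — jeweled dagger 64.50, bronze mirror 61.17, jade mask 55.60, carved horn 49.00 are the best per lb.
Filling by ratio: carved horn + 2×jeweled dagger for 614, with 1 lb left unused.
The 10 lb tied up in carved horn and 2×jeweled dagger is better spent on jade mask + bronze mirror — total rises to 645 (11 lb).
No other feasible combination exceeds 645.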